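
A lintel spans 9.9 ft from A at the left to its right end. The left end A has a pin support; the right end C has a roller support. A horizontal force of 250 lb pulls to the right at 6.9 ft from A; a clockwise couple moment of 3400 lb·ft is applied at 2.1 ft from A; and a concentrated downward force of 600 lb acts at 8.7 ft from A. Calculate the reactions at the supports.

ΣM about A: C_y·9.9 − 3400 − 600·8.7 = 0 → C_y = 8620/9.9 = 870.707 ≈ 870.7 lb.
ΣF_y = 0: A_y + 870.707 − 600 = 0 → A_y = -270.7 lb.
ΣF_x = 0: A_x + 250 = 0 → A_x = -250.0 lb.

A_x = -250.0 lb, A_y = -270.7 lb, C_y = 870.7 lb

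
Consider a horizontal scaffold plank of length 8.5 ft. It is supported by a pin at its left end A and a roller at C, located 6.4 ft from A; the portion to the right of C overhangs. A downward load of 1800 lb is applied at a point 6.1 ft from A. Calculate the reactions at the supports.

A_x = 0, A_y = 84.38 lb, C_y = 1716 lb

Taking moments about A: C_y·6.4 − 1800·6.1 = 0 → C_y = 10980/6.4 = 1715.62 ≈ 1716 lb.
ΣF_y = 0: A_y + 1715.62 − 1800 = 0 → A_y = 84.38 lb.
ΣF_x = 0: no horizontal applied forces, so A_x = 0.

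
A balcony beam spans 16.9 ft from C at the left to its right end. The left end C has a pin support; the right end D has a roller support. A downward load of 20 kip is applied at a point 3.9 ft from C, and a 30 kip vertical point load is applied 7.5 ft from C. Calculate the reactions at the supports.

ΣM about C: D_y·16.9 − 20·3.9 − 30·7.5 = 0 → D_y = 303/16.9 = 17.929 ≈ 17.93 kip.
ΣF_y = 0: C_y + 17.929 − 20 − 30 = 0 → C_y = 32.07 kip.
ΣF_x = 0: no horizontal applied forces, so C_x = 0.

C_x = 0, C_y = 32.07 kip, D_y = 17.93 kip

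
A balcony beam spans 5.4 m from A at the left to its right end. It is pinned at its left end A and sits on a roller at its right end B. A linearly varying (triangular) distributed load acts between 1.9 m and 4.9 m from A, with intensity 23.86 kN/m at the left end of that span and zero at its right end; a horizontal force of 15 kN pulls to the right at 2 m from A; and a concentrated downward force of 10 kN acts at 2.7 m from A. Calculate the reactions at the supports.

A_x = -15.00 kN, A_y = 21.57 kN, B_y = 24.22 kN

Resultant of the triangular load: ½ × 23.86 × 3 = 35.79 kN, acting at 2.9 m from A (one-third of the span from the peak).
Moments about A: B_y·5.4 − (½·23.86·3)·2.9 − 10·2.7 = 0 → B_y = 130.791/5.4 = 24.2206 ≈ 24.22 kN.
ΣF_y = 0: A_y + 24.2206 − ½·23.86·3 − 10 = 0 → A_y = 21.57 kN.
ΣF_x = 0: A_x + 15 = 0 → A_x = -15.00 kN.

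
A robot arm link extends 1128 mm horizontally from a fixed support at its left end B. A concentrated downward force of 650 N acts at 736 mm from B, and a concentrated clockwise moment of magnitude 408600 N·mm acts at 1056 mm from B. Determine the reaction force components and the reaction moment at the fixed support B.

ΣF_x = 0: B_x = 0.
ΣF_y = 0: B_y − 650 = 0 → B_y = 650.0 N.
ΣM about B: M_B − 650·736 − 408600 = 0 → M_B = 887000 N·mm.

B_x = 0, B_y = 650.0 N, M_B = 887000 N·mm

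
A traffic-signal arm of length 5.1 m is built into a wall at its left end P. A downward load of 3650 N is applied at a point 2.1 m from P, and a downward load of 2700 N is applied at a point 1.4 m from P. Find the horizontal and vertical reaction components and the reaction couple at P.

ΣF_x = 0: P_x = 0.
ΣF_y = 0: P_y − 3650 − 2700 = 0 → P_y = 6350 N.
ΣM about P: M_P − 3650·2.1 − 2700·1.4 = 0 → M_P = 11440 N·m.

P_x = 0, P_y = 6350 N, M_P = 11440 N·m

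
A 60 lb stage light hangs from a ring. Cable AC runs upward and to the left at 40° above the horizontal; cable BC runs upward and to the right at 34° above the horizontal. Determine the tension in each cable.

ΣF_x = 0: −T_AC·cos40° + T_BC·cos34° = 0 → T_BC = 0.924017·T_AC.
ΣF_y = 0: T_AC·sin40° + T_BC·sin34° = 60.
Substitute: T_AC·(0.642788 + 0.924017·0.559193) = 60 → T_AC = 51.7468 ≈ 51.75 lb.
Then T_BC = 0.924017 × 51.7468 = 47.81 lb.

T_AC = 51.75 lb, T_BC = 47.81 lb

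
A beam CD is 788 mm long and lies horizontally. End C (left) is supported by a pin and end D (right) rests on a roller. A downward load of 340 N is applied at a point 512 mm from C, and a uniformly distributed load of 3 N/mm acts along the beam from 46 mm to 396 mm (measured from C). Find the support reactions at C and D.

Resultant of the distributed load: 3 × 350 = 1050 N at 221 mm from C.
ΣM about C: D_y·788 − 340·512 − (3·350)·221 = 0 → D_y = 406130/788 = 515.393 ≈ 515.4 N.
ΣF_y = 0: C_y + 515.393 − 340 − 3·350 = 0 → C_y = 874.6 N.
ΣF_x = 0: no horizontal applied forces, so C_x = 0.

C_x = 0, C_y = 874.6 N, D_y = 515.4 N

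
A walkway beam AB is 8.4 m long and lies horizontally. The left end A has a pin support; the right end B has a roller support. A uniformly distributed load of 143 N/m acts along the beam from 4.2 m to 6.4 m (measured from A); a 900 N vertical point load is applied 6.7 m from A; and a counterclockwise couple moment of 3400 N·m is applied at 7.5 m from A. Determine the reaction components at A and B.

A_x = 0, A_y = 703.0 N, B_y = 511.6 N

Resultant of the distributed load: 143 × 2.2 = 314.6 N at 5.3 m from A.
ΣM about A: B_y·8.4 − (143·2.2)·5.3 − 900·6.7 + 3400 = 0 → B_y = 4297.38/8.4 = 511.593 ≈ 511.6 N.
ΣF_y = 0: A_y + 511.593 − 143·2.2 − 900 = 0 → A_y = 703.0 N.
ΣF_x = 0: no horizontal applied forces, so A_x = 0.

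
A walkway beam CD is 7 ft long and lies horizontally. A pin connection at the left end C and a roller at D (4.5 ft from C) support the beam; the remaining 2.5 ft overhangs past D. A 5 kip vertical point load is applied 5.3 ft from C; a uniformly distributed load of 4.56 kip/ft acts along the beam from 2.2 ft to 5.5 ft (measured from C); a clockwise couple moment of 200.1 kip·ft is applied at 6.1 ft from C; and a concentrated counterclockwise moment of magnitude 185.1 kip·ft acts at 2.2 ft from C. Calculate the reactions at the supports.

Resultant of the distributed load: 4.56 × 3.3 = 15.048 kip at 3.85 ft from C.
ΣM about C: D_y·4.5 − 5·5.3 − (4.56·3.3)·3.85 − 200.1 + 185.1 = 0 → D_y = 99.4348/4.5 = 22.0966 ≈ 22.10 kip.
ΣF_y = 0: C_y + 22.0966 − 5 − 4.56·3.3 = 0 → C_y = -2.049 kip.
ΣF_x = 0: no horizontal applied forces, so C_x = 0.

C_x = 0, C_y = -2.049 kip, D_y = 22.10 kip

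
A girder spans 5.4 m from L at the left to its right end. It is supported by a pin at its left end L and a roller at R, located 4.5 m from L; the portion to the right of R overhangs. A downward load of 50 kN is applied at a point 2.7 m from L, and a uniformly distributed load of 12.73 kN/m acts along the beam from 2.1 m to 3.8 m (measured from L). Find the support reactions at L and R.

Resultant of the distributed load: 12.73 × 1.7 = 21.641 kN at 2.95 m from L.
Taking moments about L: R_y·4.5 − 50·2.7 − (12.73·1.7)·2.95 = 0 → R_y = 198.84095/4.5 = 44.1869 ≈ 44.19 kN.
ΣF_y = 0: L_y + 44.1869 − 50 − 12.73·1.7 = 0 → L_y = 27.45 kN.
ΣF_x = 0: no horizontal applied forces, so L_x = 0.

L_x = 0, L_y = 27.45 kN, R_y = 44.19 kN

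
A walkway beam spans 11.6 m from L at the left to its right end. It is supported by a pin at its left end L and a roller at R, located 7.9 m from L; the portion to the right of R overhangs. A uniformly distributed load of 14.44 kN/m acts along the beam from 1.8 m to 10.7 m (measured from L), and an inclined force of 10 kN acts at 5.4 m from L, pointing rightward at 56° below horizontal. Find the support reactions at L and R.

L_x = -5.592 kN, L_y = 29.47 kN, R_y = 107.3 kN

Resultant of the distributed load: 14.44 × 8.9 = 128.516 kN at 6.25 m from L.
ΣM about L: R_y·7.9 − (14.44·8.9)·6.25 − 10·sin56°·5.4 = 0 → R_y = 847.993/7.9 = 107.341 ≈ 107.3 kN.
ΣF_y = 0: L_y + 107.341 − 14.44·8.9 − 10·sin56° = 0 → L_y = 29.47 kN.
ΣF_x = 0: L_x + 10·cos56° = 0 → L_x = -5.592 kN.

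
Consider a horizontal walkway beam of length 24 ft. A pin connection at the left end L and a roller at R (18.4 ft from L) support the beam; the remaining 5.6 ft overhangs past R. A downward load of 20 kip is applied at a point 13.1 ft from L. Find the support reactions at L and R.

L_x = 0, L_y = 5.761 kip, R_y = 14.24 kip

ΣM about L: R_y·18.4 − 20·13.1 = 0 → R_y = 262/18.4 = 14.2391 ≈ 14.24 kip.
ΣF_y = 0: L_y + 14.2391 − 20 = 0 → L_y = 5.761 kip.
ΣF_x = 0: no horizontal applied forces, so L_x = 0.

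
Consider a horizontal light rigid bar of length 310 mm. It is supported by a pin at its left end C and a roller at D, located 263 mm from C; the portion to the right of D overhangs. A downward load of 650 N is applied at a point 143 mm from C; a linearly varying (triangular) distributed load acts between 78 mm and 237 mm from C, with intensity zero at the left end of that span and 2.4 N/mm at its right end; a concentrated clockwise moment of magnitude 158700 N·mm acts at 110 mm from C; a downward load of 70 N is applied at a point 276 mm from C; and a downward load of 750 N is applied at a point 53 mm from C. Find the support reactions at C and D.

C_x = 0, C_y = 345.9 N, D_y = 1315 N

Resultant of the triangular load: ½ × 2.4 × 159 = 190.8 N, acting at 184 mm from C (one-third of the span from the peak).
ΣM about C: D_y·263 − 650·143 − (½·2.4·159)·184 − 158700 − 70·276 − 750·53 = 0 → D_y = 345827.2/263 = 1314.93 ≈ 1315 N.
ΣF_y = 0: C_y + 1314.93 − 650 − ½·2.4·159 − 70 − 750 = 0 → C_y = 345.9 N.
ΣF_x = 0: no horizontal applied forces, so C_x = 0.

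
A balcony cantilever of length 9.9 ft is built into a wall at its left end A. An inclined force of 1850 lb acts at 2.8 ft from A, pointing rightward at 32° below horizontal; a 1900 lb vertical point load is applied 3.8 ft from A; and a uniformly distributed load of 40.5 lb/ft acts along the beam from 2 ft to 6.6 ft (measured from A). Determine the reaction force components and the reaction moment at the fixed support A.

A_x = -1569 lb, A_y = 3067 lb, M_A = 10770 lb·ft

Resultant of the distributed load: 40.5 × 4.6 = 186.3 lb at 4.3 ft from A.
ΣF_x = 0: A_x + 1850·cos32° = 0 → A_x = -1569 lb.
ΣF_y = 0: A_y − 1850·sin32° − 1900 − 40.5·4.6 = 0 → A_y = 3067 lb.
ΣM about A: M_A − 1850·sin32°·2.8 − 1900·3.8 − (40.5·4.6)·4.3 = 0 → M_A = 10770 lb·ft.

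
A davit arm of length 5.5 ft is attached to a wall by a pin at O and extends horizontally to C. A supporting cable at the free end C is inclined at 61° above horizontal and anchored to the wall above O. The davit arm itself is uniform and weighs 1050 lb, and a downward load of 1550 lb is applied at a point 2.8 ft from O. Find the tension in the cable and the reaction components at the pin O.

ΣM about O: T·sin61°·5.5 − 1050·2.75 − 1550·2.8 = 0 → T = 7227.5/(5.5·0.87462) = 1502.47 ≈ 1502 lb.
ΣF_x = 0: O_x − T·cos61° = 0 → O_x = 1502.47 × 0.48481 = 728.4 lb.
ΣF_y = 0: O_y + T·sin61° − 1050 − 1550 = 0 → O_y = 2600 − 1502.47 × 0.87462 = 1286 lb.

T = 1502 lb, O_x = 728.4 lb, O_y = 1286 lb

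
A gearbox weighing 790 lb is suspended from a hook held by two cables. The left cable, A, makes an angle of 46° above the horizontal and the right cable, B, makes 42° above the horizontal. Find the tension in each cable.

T_A = 587.4 lb, T_B = 549.1 lb

ΣF_x = 0: −T_A·cos46° + T_B·cos42° = 0 → T_B = 0.934755·T_A.
ΣF_y = 0: T_A·sin46° + T_B·sin42° = 790.
Substitute: T_A·(0.71934 + 0.934755·0.669131) = 790 → T_A = 587.442 ≈ 587.4 lb.
Then T_B = 0.934755 × 587.442 = 549.1 lb.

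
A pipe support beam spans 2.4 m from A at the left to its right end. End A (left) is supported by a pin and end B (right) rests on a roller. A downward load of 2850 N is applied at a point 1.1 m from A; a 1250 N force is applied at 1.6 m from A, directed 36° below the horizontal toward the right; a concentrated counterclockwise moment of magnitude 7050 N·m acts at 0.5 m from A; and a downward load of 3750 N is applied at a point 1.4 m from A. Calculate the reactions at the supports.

Moments about A: B_y·2.4 − 2850·1.1 − 1250·sin36°·1.6 + 7050 − 3750·1.4 = 0 → B_y = 2510.57/2.4 = 1046.07 ≈ 1046 N.
ΣF_y = 0: A_y + 1046.07 − 2850 − 1250·sin36° − 3750 = 0 → A_y = 6289 N.
ΣF_x = 0: A_x + 1250·cos36° = 0 → A_x = -1011 N.

A_x = -1011 N, A_y = 6289 N, B_y = 1046 N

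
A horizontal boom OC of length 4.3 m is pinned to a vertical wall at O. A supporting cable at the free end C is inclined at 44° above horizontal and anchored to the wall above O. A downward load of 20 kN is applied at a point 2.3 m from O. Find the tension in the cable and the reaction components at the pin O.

T = 15.40 kN, O_x = 11.08 kN, O_y = 9.302 kN

ΣM about O: T·sin44°·4.3 − 20·2.3 = 0 → T = 46/(4.3·0.694658) = 15.3999 ≈ 15.40 kN.
ΣF_x = 0: O_x − T·cos44° = 0 → O_x = 15.3999 × 0.71934 = 11.08 kN.
ΣF_y = 0: O_y + T·sin44° − 20 = 0 → O_y = 20 − 15.3999 × 0.694658 = 9.302 kN.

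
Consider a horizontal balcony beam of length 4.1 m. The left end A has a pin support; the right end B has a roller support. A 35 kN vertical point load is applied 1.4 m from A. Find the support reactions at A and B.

A_x = 0, A_y = 23.05 kN, B_y = 11.95 kN

Taking moments about A: B_y·4.1 − 35·1.4 = 0 → B_y = 49/4.1 = 11.9512 ≈ 11.95 kN.
ΣF_y = 0: A_y + 11.9512 − 35 = 0 → A_y = 23.05 kN.
ΣF_x = 0: no horizontal applied forces, so A_x = 0.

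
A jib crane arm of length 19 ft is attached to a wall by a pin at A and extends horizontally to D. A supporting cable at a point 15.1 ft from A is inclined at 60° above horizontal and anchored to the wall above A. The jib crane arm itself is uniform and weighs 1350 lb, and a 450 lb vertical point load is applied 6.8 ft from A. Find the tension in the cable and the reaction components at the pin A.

T = 1215 lb, A_x = 607.4 lb, A_y = 748.0 lb

ΣM about A: T·sin60°·15.1 − 1350·9.5 − 450·6.8 = 0 → T = 15885/(15.1·0.866025) = 1214.73 ≈ 1215 lb.
ΣF_x = 0: A_x − T·cos60° = 0 → A_x = 1214.73 × 0.5 = 607.4 lb.
ΣF_y = 0: A_y + T·sin60° − 1350 − 450 = 0 → A_y = 1800 − 1214.73 × 0.866025 = 748.0 lb.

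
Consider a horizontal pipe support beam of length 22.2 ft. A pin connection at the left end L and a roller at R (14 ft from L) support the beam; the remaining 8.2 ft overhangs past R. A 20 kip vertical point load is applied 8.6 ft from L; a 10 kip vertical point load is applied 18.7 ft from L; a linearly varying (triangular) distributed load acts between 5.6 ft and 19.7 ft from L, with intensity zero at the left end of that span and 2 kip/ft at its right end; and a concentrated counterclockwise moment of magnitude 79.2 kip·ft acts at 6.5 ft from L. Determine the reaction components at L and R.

Resultant of the triangular load: ½ × 2 × 14.1 = 14.1 kip, acting at 15 ft from L (one-third of the span from the peak).
Moments about L: R_y·14 − 20·8.6 − 10·18.7 − (½·2·14.1)·15 + 79.2 = 0 → R_y = 491.3/14 = 35.0929 ≈ 35.09 kip.
ΣF_y = 0: L_y + 35.0929 − 20 − 10 − ½·2·14.1 = 0 → L_y = 9.007 kip.
ΣF_x = 0: no horizontal applied forces, so L_x = 0.

L_x = 0, L_y = 9.007 kip, R_y = 35.09 kip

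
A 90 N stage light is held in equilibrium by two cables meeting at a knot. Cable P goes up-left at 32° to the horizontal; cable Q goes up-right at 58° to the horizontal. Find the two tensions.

T_P = 47.69 N, T_Q = 76.32 N

ΣF_x = 0: −T_P·cos32° + T_Q·cos58° = 0 → T_Q = 1.60033·T_P.
ΣF_y = 0: T_P·sin32° + T_Q·sin58° = 90.
Substitute: T_P·(0.529919 + 1.60033·0.848048) = 90 → T_P = 47.6928 ≈ 47.69 N.
Then T_Q = 1.60033 × 47.6928 = 76.32 N.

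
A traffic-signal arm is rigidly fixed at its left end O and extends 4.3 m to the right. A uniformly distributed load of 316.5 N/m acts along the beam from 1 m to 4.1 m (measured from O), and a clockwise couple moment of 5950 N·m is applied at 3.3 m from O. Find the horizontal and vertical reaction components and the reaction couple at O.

O_x = 0, O_y = 981.1 N, M_O = 8452 N·m

Resultant of the distributed load: 316.5 × 3.1 = 981.15 N at 2.55 m from O.
ΣF_x = 0: O_x = 0.
ΣF_y = 0: O_y − 316.5·3.1 = 0 → O_y = 981.1 N.
ΣM about O: M_O − (316.5·3.1)·2.55 − 5950 = 0 → M_O = 8452 N·m.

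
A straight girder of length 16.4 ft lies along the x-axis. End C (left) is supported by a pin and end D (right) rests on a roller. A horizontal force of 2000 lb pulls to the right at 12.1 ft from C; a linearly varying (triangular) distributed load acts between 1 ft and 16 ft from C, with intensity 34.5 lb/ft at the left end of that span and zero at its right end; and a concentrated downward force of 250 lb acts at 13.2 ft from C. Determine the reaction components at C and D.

C_x = -2000 lb, C_y = 212.9 lb, D_y = 295.9 lb

Resultant of the triangular load: ½ × 34.5 × 15 = 258.75 lb, acting at 6 ft from C (one-third of the span from the peak).
ΣM about C: D_y·16.4 − (½·34.5·15)·6 − 250·13.2 = 0 → D_y = 4852.5/16.4 = 295.884 ≈ 295.9 lb.
ΣF_y = 0: C_y + 295.884 − ½·34.5·15 − 250 = 0 → C_y = 212.9 lb.
ΣF_x = 0: C_x + 2000 = 0 → C_x = -2000 lb.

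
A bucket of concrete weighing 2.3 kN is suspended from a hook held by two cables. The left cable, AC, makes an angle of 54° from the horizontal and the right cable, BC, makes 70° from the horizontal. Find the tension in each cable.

ΣF_x = 0: −T_AC·cos54° + T_BC·cos70° = 0 → T_BC = 1.71857·T_AC.
ΣF_y = 0: T_AC·sin54° + T_BC·sin70° = 2.3.
Substitute: T_AC·(0.809017 + 1.71857·0.939693) = 2.3 → T_AC = 0.948866 ≈ 0.9489 kN.
Then T_BC = 1.71857 × 0.948866 = 1.631 kN.

T_AC = 0.9489 kN, T_BC = 1.631 kN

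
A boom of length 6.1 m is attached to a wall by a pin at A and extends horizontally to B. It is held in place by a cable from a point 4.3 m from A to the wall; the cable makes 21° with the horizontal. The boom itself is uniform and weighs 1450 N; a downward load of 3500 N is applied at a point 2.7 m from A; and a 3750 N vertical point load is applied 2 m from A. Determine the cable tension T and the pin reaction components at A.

T = 13870 N, A_x = 12950 N, A_y = 3730 N

ΣM about A: T·sin21°·4.3 − 1450·3.05 − 3500·2.7 − 3750·2 = 0 → T = 21372.5/(4.3·0.358368) = 13869.4 ≈ 13870 N.
ΣF_x = 0: A_x − T·cos21° = 0 → A_x = 13869.4 × 0.93358 = 12950 N.
ΣF_y = 0: A_y + T·sin21° − 1450 − 3500 − 3750 = 0 → A_y = 8700 − 13869.4 × 0.358368 = 3730 N.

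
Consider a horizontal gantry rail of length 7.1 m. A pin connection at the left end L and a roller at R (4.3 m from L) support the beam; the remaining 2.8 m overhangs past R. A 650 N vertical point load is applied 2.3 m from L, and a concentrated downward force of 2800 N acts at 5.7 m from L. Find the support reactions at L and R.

L_x = 0, L_y = -609.3 N, R_y = 4059 N

ΣM about L: R_y·4.3 − 650·2.3 − 2800·5.7 = 0 → R_y = 17455/4.3 = 4059.3 ≈ 4059 N.
ΣF_y = 0: L_y + 4059.3 − 650 − 2800 = 0 → L_y = -609.3 N.
ΣF_x = 0: no horizontal applied forces, so L_x = 0.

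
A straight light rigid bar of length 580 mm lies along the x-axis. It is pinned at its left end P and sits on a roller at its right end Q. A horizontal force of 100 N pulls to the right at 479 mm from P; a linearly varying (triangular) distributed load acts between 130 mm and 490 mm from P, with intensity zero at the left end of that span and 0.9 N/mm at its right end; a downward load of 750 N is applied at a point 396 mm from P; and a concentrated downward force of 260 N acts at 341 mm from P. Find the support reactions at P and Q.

Resultant of the triangular load: ½ × 0.9 × 360 = 162 N, acting at 370 mm from P (one-third of the span from the peak).
Moments about P: Q_y·580 − (½·0.9·360)·370 − 750·396 − 260·341 = 0 → Q_y = 445600/580 = 768.276 ≈ 768.3 N.
ΣF_y = 0: P_y + 768.276 − ½·0.9·360 − 750 − 260 = 0 → P_y = 403.7 N.
ΣF_x = 0: P_x + 100 = 0 → P_x = -100.0 N.

P_x = -100.0 N, P_y = 403.7 N, Q_y = 768.3 N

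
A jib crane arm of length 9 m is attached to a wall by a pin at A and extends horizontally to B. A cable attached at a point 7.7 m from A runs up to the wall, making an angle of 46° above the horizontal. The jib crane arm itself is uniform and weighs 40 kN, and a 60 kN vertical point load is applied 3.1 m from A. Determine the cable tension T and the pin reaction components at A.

ΣM about A: T·sin46°·7.7 − 40·4.5 − 60·3.1 = 0 → T = 366/(7.7·0.71934) = 66.0779 ≈ 66.08 kN.
ΣF_x = 0: A_x − T·cos46° = 0 → A_x = 66.0779 × 0.694658 = 45.90 kN.
ΣF_y = 0: A_y + T·sin46° − 40 − 60 = 0 → A_y = 100 − 66.0779 × 0.71934 = 52.47 kN.

T = 66.08 kN, A_x = 45.90 kN, A_y = 52.47 kN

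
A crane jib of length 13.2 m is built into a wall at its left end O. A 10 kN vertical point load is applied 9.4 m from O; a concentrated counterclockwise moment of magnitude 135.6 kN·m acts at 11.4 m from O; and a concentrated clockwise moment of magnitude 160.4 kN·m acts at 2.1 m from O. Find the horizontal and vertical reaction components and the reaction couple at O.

O_x = 0, O_y = 10.00 kN, M_O = 118.8 kN·m

ΣF_x = 0: O_x = 0.
ΣF_y = 0: O_y − 10 = 0 → O_y = 10.00 kN.
ΣM about O: M_O − 10·9.4 + 135.6 − 160.4 = 0 → M_O = 118.8 kN·m.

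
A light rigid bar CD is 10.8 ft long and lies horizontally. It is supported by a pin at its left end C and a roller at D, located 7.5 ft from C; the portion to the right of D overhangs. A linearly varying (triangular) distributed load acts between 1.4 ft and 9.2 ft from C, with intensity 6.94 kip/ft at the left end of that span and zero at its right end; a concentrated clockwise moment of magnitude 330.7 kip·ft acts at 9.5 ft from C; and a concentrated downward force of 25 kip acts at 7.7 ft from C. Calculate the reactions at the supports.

Resultant of the triangular load: ½ × 6.94 × 7.8 = 27.066 kip, acting at 4 ft from C (one-third of the span from the peak).
Taking moments about C: D_y·7.5 − (½·6.94·7.8)·4 − 330.7 − 25·7.7 = 0 → D_y = 631.464/7.5 = 84.1952 ≈ 84.20 kip.
ΣF_y = 0: C_y + 84.1952 − ½·6.94·7.8 − 25 = 0 → C_y = -32.13 kip.
ΣF_x = 0: no horizontal applied forces, so C_x = 0.

C_x = 0, C_y = -32.13 kip, D_y = 84.20 kip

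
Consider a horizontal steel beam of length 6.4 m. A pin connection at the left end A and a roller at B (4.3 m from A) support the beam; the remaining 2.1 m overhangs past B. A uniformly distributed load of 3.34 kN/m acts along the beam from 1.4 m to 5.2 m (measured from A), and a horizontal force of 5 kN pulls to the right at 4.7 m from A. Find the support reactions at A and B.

A_x = -5.000 kN, A_y = 2.952 kN, B_y = 9.740 kN

Resultant of the distributed load: 3.34 × 3.8 = 12.692 kN at 3.3 m from A.
Moments about A: B_y·4.3 − (3.34·3.8)·3.3 = 0 → B_y = 41.8836/4.3 = 9.74037 ≈ 9.740 kN.
ΣF_y = 0: A_y + 9.74037 − 3.34·3.8 = 0 → A_y = 2.952 kN.
ΣF_x = 0: A_x + 5 = 0 → A_x = -5.000 kN.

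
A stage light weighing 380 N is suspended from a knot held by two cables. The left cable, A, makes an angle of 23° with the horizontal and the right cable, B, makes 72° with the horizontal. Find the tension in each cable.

ΣF_x = 0: −T_A·cos23° + T_B·cos72° = 0 → T_B = 2.97882·T_A.
ΣF_y = 0: T_A·sin23° + T_B·sin72° = 380.
Substitute: T_A·(0.390731 + 2.97882·0.951057) = 380 → T_A = 117.875 ≈ 117.9 N.
Then T_B = 2.97882 × 117.875 = 351.1 N.

T_A = 117.9 N, T_B = 351.1 N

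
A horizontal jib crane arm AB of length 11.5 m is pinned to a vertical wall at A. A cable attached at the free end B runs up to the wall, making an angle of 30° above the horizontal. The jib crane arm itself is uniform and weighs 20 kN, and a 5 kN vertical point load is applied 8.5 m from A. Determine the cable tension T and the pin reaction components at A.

T = 27.39 kN, A_x = 23.72 kN, A_y = 11.30 kN

ΣM about A: T·sin30°·11.5 − 20·5.75 − 5·8.5 = 0 → T = 157.5/(11.5·0.5) = 27.3913 ≈ 27.39 kN.
ΣF_x = 0: A_x − T·cos30° = 0 → A_x = 27.3913 × 0.866025 = 23.72 kN.
ΣF_y = 0: A_y + T·sin30° − 20 − 5 = 0 → A_y = 25 − 27.3913 × 0.5 = 11.30 kN.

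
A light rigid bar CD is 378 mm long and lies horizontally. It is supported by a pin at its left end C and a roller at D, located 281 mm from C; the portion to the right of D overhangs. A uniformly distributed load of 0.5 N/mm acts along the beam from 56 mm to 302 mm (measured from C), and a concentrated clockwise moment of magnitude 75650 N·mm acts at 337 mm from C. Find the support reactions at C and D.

C_x = 0, C_y = -224.6 N, D_y = 347.6 N

Resultant of the distributed load: 0.5 × 246 = 123 N at 179 mm from C.
ΣM about C: D_y·281 − (0.5·246)·179 − 75650 = 0 → D_y = 97667/281 = 347.569 ≈ 347.6 N.
ΣF_y = 0: C_y + 347.569 − 0.5·246 = 0 → C_y = -224.6 N.
ΣF_x = 0: no horizontal applied forces, so C_x = 0.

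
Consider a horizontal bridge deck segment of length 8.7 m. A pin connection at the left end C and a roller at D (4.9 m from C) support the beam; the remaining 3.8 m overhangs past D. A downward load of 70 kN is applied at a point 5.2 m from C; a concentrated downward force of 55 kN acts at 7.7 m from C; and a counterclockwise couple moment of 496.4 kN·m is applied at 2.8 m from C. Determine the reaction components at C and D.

C_x = 0, C_y = 65.59 kN, D_y = 59.41 kN

Taking moments about C: D_y·4.9 − 70·5.2 − 55·7.7 + 496.4 = 0 → D_y = 291.1/4.9 = 59.4082 ≈ 59.41 kN.
ΣF_y = 0: C_y + 59.4082 − 70 − 55 = 0 → C_y = 65.59 kN.
ΣF_x = 0: no horizontal applied forces, so C_x = 0.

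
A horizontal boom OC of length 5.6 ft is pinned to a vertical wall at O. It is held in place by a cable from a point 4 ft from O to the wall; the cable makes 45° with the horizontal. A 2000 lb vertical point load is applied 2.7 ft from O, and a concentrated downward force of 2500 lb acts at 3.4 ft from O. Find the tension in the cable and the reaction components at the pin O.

ΣM about O: T·sin45°·4 − 2000·2.7 − 2500·3.4 = 0 → T = 13900/(4·0.707107) = 4914.39 ≈ 4914 lb.
ΣF_x = 0: O_x − T·cos45° = 0 → O_x = 4914.39 × 0.707107 = 3475 lb.
ΣF_y = 0: O_y + T·sin45° − 2000 − 2500 = 0 → O_y = 4500 − 4914.39 × 0.707107 = 1025 lb.

T = 4914 lb, O_x = 3475 lb, O_y = 1025 lb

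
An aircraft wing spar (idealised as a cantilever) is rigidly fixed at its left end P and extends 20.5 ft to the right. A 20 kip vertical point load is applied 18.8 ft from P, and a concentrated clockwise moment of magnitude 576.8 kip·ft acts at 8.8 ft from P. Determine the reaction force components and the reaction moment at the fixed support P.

P_x = 0, P_y = 20.00 kip, M_P = 952.8 kip·ft

ΣF_x = 0: P_x = 0.
ΣF_y = 0: P_y − 20 = 0 → P_y = 20.00 kip.
ΣM about P: M_P − 20·18.8 − 576.8 = 0 → M_P = 952.8 kip·ft.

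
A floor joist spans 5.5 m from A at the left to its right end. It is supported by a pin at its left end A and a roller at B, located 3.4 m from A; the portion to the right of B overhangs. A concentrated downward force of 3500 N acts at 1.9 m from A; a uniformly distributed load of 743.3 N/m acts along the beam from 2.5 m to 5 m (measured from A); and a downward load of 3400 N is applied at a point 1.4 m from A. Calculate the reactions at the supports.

A_x = 0, A_y = 3353 N, B_y = 5405 N

Resultant of the distributed load: 743.3 × 2.5 = 1858.25 N at 3.75 m from A.
ΣM about A: B_y·3.4 − 3500·1.9 − (743.3·2.5)·3.75 − 3400·1.4 = 0 → B_y = 18378.4375/3.4 = 5405.42 ≈ 5405 N.
ΣF_y = 0: A_y + 5405.42 − 3500 − 743.3·2.5 − 3400 = 0 → A_y = 3353 N.
ΣF_x = 0: no horizontal applied forces, so A_x = 0.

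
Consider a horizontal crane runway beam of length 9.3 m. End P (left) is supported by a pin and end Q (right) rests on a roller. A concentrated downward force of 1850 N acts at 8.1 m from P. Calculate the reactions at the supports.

ΣM about P: Q_y·9.3 − 1850·8.1 = 0 → Q_y = 14985/9.3 = 1611.29 ≈ 1611 N.
ΣF_y = 0: P_y + 1611.29 − 1850 = 0 → P_y = 238.7 N.
ΣF_x = 0: no horizontal applied forces, so P_x = 0.

P_x = 0, P_y = 238.7 N, Q_y = 1611 N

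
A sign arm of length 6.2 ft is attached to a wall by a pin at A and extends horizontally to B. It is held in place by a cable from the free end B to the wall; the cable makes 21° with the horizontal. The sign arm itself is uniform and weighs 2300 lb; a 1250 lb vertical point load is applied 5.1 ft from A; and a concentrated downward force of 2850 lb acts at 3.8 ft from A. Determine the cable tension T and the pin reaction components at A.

T = 10950 lb, A_x = 10220 lb, A_y = 2475 lb

ΣM about A: T·sin21°·6.2 − 2300·3.1 − 1250·5.1 − 2850·3.8 = 0 → T = 24335/(6.2·0.358368) = 10952.4 ≈ 10950 lb.
ΣF_x = 0: A_x − T·cos21° = 0 → A_x = 10952.4 × 0.93358 = 10220 lb.
ΣF_y = 0: A_y + T·sin21° − 2300 − 1250 − 2850 = 0 → A_y = 6400 − 10952.4 × 0.358368 = 2475 lb.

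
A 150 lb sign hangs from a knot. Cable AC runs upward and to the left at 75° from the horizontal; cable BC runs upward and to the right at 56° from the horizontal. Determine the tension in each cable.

T_AC = 111.1 lb, T_BC = 51.44 lb

ΣF_x = 0: −T_AC·cos75° + T_BC·cos56° = 0 → T_BC = 0.462844·T_AC.
ΣF_y = 0: T_AC·sin75° + T_BC·sin56° = 150.
Substitute: T_AC·(0.965926 + 0.462844·0.829038) = 150 → T_AC = 111.141 ≈ 111.1 lb.
Then T_BC = 0.462844 × 111.141 = 51.44 lb.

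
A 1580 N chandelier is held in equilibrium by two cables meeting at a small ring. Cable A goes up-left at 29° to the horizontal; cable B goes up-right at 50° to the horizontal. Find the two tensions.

ΣF_x = 0: −T_A·cos29° + T_B·cos50° = 0 → T_B = 1.36067·T_A.
ΣF_y = 0: T_A·sin29° + T_B·sin50° = 1580.
Substitute: T_A·(0.48481 + 1.36067·0.766044) = 1580 → T_A = 1034.61 ≈ 1035 N.
Then T_B = 1.36067 × 1034.61 = 1408 N.

T_A = 1035 N, T_B = 1408 N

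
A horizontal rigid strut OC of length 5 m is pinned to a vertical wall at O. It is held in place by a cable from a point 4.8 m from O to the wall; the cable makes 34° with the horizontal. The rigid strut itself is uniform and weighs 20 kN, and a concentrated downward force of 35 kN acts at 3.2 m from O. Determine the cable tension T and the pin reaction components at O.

ΣM about O: T·sin34°·4.8 − 20·2.5 − 35·3.2 = 0 → T = 162/(4.8·0.559193) = 60.3548 ≈ 60.35 kN.
ΣF_x = 0: O_x − T·cos34° = 0 → O_x = 60.3548 × 0.829038 = 50.04 kN.
ΣF_y = 0: O_y + T·sin34° − 20 − 35 = 0 → O_y = 55 − 60.3548 × 0.559193 = 21.25 kN.

T = 60.35 kN, O_x = 50.04 kN, O_y = 21.25 kN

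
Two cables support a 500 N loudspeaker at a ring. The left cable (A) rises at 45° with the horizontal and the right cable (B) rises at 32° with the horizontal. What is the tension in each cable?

ΣF_x = 0: −T_A·cos45° + T_B·cos32° = 0 → T_B = 0.833805·T_A.
ΣF_y = 0: T_A·sin45° + T_B·sin32° = 500.
Substitute: T_A·(0.707107 + 0.833805·0.529919) = 500 → T_A = 435.178 ≈ 435.2 N.
Then T_B = 0.833805 × 435.178 = 362.9 N.

T_A = 435.2 N, T_B = 362.9 N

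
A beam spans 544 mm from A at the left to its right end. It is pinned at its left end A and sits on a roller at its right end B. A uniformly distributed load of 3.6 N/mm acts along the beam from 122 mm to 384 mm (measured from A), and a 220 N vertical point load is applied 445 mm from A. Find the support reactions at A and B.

A_x = 0, A_y = 544.6 N, B_y = 618.6 N

Resultant of the distributed load: 3.6 × 262 = 943.2 N at 253 mm from A.
Taking moments about A: B_y·544 − (3.6·262)·253 − 220·445 = 0 → B_y = 336529.6/544 = 618.621 ≈ 618.6 N.
ΣF_y = 0: A_y + 618.621 − 3.6·262 − 220 = 0 → A_y = 544.6 N.
ΣF_x = 0: no horizontal applied forces, so A_x = 0.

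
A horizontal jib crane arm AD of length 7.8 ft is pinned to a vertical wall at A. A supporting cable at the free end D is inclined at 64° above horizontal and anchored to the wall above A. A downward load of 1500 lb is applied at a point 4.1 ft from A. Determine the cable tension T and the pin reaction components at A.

T = 877.2 lb, A_x = 384.6 lb, A_y = 711.5 lb

ΣM about A: T·sin64°·7.8 − 1500·4.1 = 0 → T = 6150/(7.8·0.898794) = 877.244 ≈ 877.2 lb.
ΣF_x = 0: A_x − T·cos64° = 0 → A_x = 877.244 × 0.438371 = 384.6 lb.
ΣF_y = 0: A_y + T·sin64° − 1500 = 0 → A_y = 1500 − 877.244 × 0.898794 = 711.5 lb.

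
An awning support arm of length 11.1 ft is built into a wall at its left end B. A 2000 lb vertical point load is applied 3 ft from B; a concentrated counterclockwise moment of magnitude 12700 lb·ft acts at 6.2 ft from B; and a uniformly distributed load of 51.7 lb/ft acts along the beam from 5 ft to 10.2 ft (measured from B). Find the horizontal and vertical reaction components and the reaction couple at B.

B_x = 0, B_y = 2269 lb, M_B = -4657 lb·ft

Resultant of the distributed load: 51.7 × 5.2 = 268.84 lb at 7.6 ft from B.
ΣF_x = 0: B_x = 0.
ΣF_y = 0: B_y − 2000 − 51.7·5.2 = 0 → B_y = 2269 lb.
ΣM about B: M_B − 2000·3 + 12700 − (51.7·5.2)·7.6 = 0 → M_B = -4657 lb·ft.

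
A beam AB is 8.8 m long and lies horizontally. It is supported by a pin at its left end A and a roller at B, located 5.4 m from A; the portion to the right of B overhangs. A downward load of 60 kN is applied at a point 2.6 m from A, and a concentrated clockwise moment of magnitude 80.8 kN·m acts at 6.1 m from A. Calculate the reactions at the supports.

Moments about A: B_y·5.4 − 60·2.6 − 80.8 = 0 → B_y = 236.8/5.4 = 43.8519 ≈ 43.85 kN.
ΣF_y = 0: A_y + 43.8519 − 60 = 0 → A_y = 16.15 kN.
ΣF_x = 0: no horizontal applied forces, so A_x = 0.

A_x = 0, A_y = 16.15 kN, B_y = 43.85 kN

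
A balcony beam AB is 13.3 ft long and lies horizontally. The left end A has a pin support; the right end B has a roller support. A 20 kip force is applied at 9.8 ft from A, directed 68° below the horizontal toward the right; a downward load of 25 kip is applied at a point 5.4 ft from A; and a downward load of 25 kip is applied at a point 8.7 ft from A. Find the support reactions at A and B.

Moments about A: B_y·13.3 − 20·sin68°·9.8 − 25·5.4 − 25·8.7 = 0 → B_y = 534.228/13.3 = 40.1675 ≈ 40.17 kip.
ΣF_y = 0: A_y + 40.1675 − 20·sin68° − 25 − 25 = 0 → A_y = 28.38 kip.
ΣF_x = 0: A_x + 20·cos68° = 0 → A_x = -7.492 kip.

A_x = -7.492 kip, A_y = 28.38 kip, B_y = 40.17 kip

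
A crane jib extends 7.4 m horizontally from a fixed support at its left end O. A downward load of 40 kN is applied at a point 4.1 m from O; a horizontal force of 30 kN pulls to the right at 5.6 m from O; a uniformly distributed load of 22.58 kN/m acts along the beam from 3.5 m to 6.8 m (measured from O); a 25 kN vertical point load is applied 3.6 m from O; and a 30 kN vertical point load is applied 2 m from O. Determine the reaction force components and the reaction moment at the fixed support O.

Resultant of the distributed load: 22.58 × 3.3 = 74.514 kN at 5.15 m from O.
ΣF_x = 0: O_x + 30 = 0 → O_x = -30.00 kN.
ΣF_y = 0: O_y − 40 − 22.58·3.3 − 25 − 30 = 0 → O_y = 169.5 kN.
ΣM about O: M_O − 40·4.1 − (22.58·3.3)·5.15 − 25·3.6 − 30·2 = 0 → M_O = 697.7 kN·m.

O_x = -30.00 kN, O_y = 169.5 kN, M_O = 697.7 kN·m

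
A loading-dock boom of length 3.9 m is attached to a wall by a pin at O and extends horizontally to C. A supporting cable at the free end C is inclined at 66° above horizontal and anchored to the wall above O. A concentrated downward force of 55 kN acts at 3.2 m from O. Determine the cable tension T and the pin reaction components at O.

T = 49.40 kN, O_x = 20.09 kN, O_y = 9.872 kN

ΣM about O: T·sin66°·3.9 − 55·3.2 = 0 → T = 176/(3.9·0.913545) = 49.399 ≈ 49.40 kN.
ΣF_x = 0: O_x − T·cos66° = 0 → O_x = 49.399 × 0.406737 = 20.09 kN.
ΣF_y = 0: O_y + T·sin66° − 55 = 0 → O_y = 55 − 49.399 × 0.913545 = 9.872 kN.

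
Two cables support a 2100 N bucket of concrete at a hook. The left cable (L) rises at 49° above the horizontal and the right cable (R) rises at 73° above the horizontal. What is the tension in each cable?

ΣF_x = 0: −T_L·cos49° + T_R·cos73° = 0 → T_R = 2.24392·T_L.
ΣF_y = 0: T_L·sin49° + T_R·sin73° = 2100.
Substitute: T_L·(0.75471 + 2.24392·0.956305) = 2100 → T_L = 723.993 ≈ 724.0 N.
Then T_R = 2.24392 × 723.993 = 1625 N.

T_L = 724.0 N, T_R = 1625 N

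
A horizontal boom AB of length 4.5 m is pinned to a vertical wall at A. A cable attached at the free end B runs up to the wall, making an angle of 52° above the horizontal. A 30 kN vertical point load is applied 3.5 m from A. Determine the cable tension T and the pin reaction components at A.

ΣM about A: T·sin52°·4.5 − 30·3.5 = 0 → T = 105/(4.5·0.788011) = 29.6104 ≈ 29.61 kN.
ΣF_x = 0: A_x − T·cos52° = 0 → A_x = 29.6104 × 0.615661 = 18.23 kN.
ΣF_y = 0: A_y + T·sin52° − 30 = 0 → A_y = 30 − 29.6104 × 0.788011 = 6.667 kN.

T = 29.61 kN, A_x = 18.23 kN, A_y = 6.667 kN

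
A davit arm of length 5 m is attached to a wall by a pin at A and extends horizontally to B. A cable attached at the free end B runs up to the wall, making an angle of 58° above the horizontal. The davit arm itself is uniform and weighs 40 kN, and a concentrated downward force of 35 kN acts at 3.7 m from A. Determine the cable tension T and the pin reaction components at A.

ΣM about A: T·sin58°·5 − 40·2.5 − 35·3.7 = 0 → T = 229.5/(5·0.848048) = 54.1243 ≈ 54.12 kN.
ΣF_x = 0: A_x − T·cos58° = 0 → A_x = 54.1243 × 0.529919 = 28.68 kN.
ΣF_y = 0: A_y + T·sin58° − 40 − 35 = 0 → A_y = 75 − 54.1243 × 0.848048 = 29.10 kN.

T = 54.12 kN, A_x = 28.68 kN, A_y = 29.10 kN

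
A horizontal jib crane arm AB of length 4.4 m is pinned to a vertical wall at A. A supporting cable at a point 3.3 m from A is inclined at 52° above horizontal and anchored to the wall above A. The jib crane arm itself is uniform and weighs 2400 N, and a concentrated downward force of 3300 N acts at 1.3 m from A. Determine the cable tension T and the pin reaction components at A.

ΣM about A: T·sin52°·3.3 − 2400·2.2 − 3300·1.3 = 0 → T = 9570/(3.3·0.788011) = 3680.15 ≈ 3680 N.
ΣF_x = 0: A_x − T·cos52° = 0 → A_x = 3680.15 × 0.615661 = 2266 N.
ΣF_y = 0: A_y + T·sin52° − 2400 − 3300 = 0 → A_y = 5700 − 3680.15 × 0.788011 = 2800 N.

T = 3680 N, A_x = 2266 N, A_y = 2800 N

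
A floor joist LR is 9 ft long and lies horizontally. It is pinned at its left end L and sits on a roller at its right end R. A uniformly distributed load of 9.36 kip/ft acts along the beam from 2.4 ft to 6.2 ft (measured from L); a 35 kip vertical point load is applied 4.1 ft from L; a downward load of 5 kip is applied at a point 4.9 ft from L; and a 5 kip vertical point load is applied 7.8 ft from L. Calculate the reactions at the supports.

Resultant of the distributed load: 9.36 × 3.8 = 35.568 kip at 4.3 ft from L.
Moments about L: R_y·9 − (9.36·3.8)·4.3 − 35·4.1 − 5·4.9 − 5·7.8 = 0 → R_y = 359.9424/9 = 39.9936 ≈ 39.99 kip.
ΣF_y = 0: L_y + 39.9936 − 9.36·3.8 − 35 − 5 − 5 = 0 → L_y = 40.57 kip.
ΣF_x = 0: no horizontal applied forces, so L_x = 0.

L_x = 0, L_y = 40.57 kip, R_y = 39.99 kip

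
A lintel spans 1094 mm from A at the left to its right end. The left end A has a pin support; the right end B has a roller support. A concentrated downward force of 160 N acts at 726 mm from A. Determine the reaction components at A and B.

A_x = 0, A_y = 53.82 N, B_y = 106.2 N

Taking moments about A: B_y·1094 − 160·726 = 0 → B_y = 116160/1094 = 106.179 ≈ 106.2 N.
ΣF_y = 0: A_y + 106.179 − 160 = 0 → A_y = 53.82 N.
ΣF_x = 0: no horizontal applied forces, so A_x = 0.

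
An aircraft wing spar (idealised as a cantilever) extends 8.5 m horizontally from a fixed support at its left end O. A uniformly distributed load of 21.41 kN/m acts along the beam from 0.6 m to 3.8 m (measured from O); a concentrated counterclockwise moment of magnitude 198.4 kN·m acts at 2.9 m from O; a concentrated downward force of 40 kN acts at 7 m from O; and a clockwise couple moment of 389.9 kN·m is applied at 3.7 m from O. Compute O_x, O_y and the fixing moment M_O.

Resultant of the distributed load: 21.41 × 3.2 = 68.512 kN at 2.2 m from O.
ΣF_x = 0: O_x = 0.
ΣF_y = 0: O_y − 21.41·3.2 − 40 = 0 → O_y = 108.5 kN.
ΣM about O: M_O − (21.41·3.2)·2.2 + 198.4 − 40·7 − 389.9 = 0 → M_O = 622.2 kN·m.

O_x = 0, O_y = 108.5 kN, M_O = 622.2 kN·m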